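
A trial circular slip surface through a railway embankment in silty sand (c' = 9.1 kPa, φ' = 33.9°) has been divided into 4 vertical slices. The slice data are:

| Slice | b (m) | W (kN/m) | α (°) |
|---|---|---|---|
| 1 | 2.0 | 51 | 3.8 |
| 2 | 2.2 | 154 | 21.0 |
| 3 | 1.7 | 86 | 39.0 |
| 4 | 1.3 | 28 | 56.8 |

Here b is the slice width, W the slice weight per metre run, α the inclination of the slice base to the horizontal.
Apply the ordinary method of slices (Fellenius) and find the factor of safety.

Ordinary method of slices: FS = Σ[c'·Δl_i + (W_i cosα_i)·tanφ'] / Σ W_i sinα_i, with Δl_i = b_i / cosα_i.
Slice 1: Δl = 2.0/cos3.8° = 2.004 m; N'_1 = 51·cos3.8° = 50.9; c'Δl = 18.24; W sinα = 3.4
Slice 2: Δl = 2.2/cos21.0° = 2.357 m; N'_2 = 154·cos21.0° = 143.8; c'Δl = 21.44; W sinα = 55.2
Slice 3: Δl = 1.7/cos39.0° = 2.187 m; N'_3 = 86·cos39.0° = 66.8; c'Δl = 19.91; W sinα = 54.1
Slice 4: Δl = 1.3/cos56.8° = 2.374 m; N'_4 = 28·cos56.8° = 15.3; c'Δl = 21.60; W sinα = 23.4
Σc'Δl = 81.2 kN/m; ΣN' = 276.8 kN/m; ΣW sinα = 136.1 kN/m
Resisting = 81.2 + 276.8·tan33.9° = 81.2 + 186.0 = 267.2 kN/m
FS = 267.2 / 136.1 = 1.963

FS = 1.96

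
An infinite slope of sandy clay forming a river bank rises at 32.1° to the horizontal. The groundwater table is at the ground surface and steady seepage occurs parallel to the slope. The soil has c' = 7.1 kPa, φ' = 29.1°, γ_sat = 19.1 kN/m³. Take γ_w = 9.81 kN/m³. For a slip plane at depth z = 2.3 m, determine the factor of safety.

FS = 0.79

With seepage parallel to the slope and the water table at the surface, the effective normal stress on the slip plane uses the buoyant unit weight γ' = γ_sat − γ_w while the driving shear stress uses γ_sat:
FS = [c' + γ' z cos²β tanφ'] / [γ_sat z sinβ cosβ]
γ' = 19.1 − 9.81 = 9.29 kN/m³
Numerator = 7.1 + 9.29·2.3·cos²32.1°·tan29.1° = 7.1 + 9.29·2.3·0.7176·0.5566 = 15.634 kPa
Denominator = 19.1·2.3·sin32.1°·cos32.1° = 19.1·2.3·0.5314·0.8471 = 19.776 kPa
FS = 15.634 / 19.776 = 0.791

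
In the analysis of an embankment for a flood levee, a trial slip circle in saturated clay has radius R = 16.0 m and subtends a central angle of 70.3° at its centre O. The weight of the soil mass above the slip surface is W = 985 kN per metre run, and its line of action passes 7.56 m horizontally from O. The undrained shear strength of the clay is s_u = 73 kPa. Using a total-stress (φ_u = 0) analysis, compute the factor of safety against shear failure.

FS = 3.08

Taking moments about the centre O, the resisting moment is provided by the undrained shear strength acting along the arc:
Arc length L_a = R·θ = 16.0·(70.3°·π/180) = 16.0·1.2270 = 19.63 m
M_R = s_u·L_a·R = 73·19.63·16.0 = 22929.5 kN·m/m
M_D = W·d = 985·7.56 = 7446.6 kN·m/m
FS = M_R / M_D = 22929.5 / 7446.6 = 3.079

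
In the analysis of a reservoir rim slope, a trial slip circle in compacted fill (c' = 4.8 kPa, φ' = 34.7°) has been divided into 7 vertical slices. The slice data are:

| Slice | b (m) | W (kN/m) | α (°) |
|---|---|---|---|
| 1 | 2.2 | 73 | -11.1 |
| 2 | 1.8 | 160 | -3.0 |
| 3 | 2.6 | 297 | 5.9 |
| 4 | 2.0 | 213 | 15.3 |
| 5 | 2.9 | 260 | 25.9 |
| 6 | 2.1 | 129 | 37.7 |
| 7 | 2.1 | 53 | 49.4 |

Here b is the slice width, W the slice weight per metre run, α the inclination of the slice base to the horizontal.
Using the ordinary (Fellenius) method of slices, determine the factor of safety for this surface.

FS = 2.86

Ordinary method of slices: FS = Σ[c'·Δl_i + (W_i cosα_i)·tanφ'] / Σ W_i sinα_i, with Δl_i = b_i / cosα_i.
Slice 1: Δl = 2.2/cos(-11.1°) = 2.242 m; N'_1 = 73·cos(-11.1°) = 71.6; c'Δl = 10.76; W sinα = -14.1
Slice 2: Δl = 1.8/cos(-3.0°) = 1.802 m; N'_2 = 160·cos(-3.0°) = 159.8; c'Δl = 8.65; W sinα = -8.4
Slice 3: Δl = 2.6/cos5.9° = 2.614 m; N'_3 = 297·cos5.9° = 295.4; c'Δl = 12.55; W sinα = 30.5
Slice 4: Δl = 2.0/cos15.3° = 2.073 m; N'_4 = 213·cos15.3° = 205.5; c'Δl = 9.95; W sinα = 56.2
Slice 5: Δl = 2.9/cos25.9° = 3.224 m; N'_5 = 260·cos25.9° = 233.9; c'Δl = 15.47; W sinα = 113.6
Slice 6: Δl = 2.1/cos37.7° = 2.654 m; N'_6 = 129·cos37.7° = 102.1; c'Δl = 12.74; W sinα = 78.9
Slice 7: Δl = 2.1/cos49.4° = 3.227 m; N'_7 = 53·cos49.4° = 34.5; c'Δl = 15.49; W sinα = 40.2
Σc'Δl = 85.6 kN/m; ΣN' = 1102.7 kN/m; ΣW sinα = 297.0 kN/m
Resisting = 85.6 + 1102.7·tan34.7° = 85.6 + 763.6 = 849.2 kN/m
FS = 849.2 / 297.0 = 2.859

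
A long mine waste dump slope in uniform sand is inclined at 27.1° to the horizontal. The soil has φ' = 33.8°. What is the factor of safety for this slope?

For a dry cohesionless infinite slope the factor of safety is FS = tanφ' / tanβ.
FS = tan33.8° / tan27.1° = 0.6694 / 0.5117 = 1.308

FS = 1.31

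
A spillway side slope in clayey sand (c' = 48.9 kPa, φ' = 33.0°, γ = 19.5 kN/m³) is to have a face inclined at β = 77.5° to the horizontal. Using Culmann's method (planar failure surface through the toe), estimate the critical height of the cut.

Culmann's analysis gives the critical failure plane at α_cr = (β + φ')/2 = (77.5 + 33.0)/2 = 55.2°, and the critical height
H_c = (4c'/γ) · sinβ cosφ' / [1 − cos(β − φ')]
    = (4·48.9/19.5) · sin77.5°·cos33.0° / [1 − cos(44.5°)]
    = 10.031 · 0.9763·0.8387 / [1 − 0.7133]
    = 10.031 · 0.8188 / 0.2867
    = 28.64 m

H_c = 28.64 m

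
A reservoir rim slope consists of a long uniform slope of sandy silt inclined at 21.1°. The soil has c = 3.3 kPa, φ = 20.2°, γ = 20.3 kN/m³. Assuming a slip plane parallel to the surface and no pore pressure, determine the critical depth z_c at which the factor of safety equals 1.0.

z_c = 10.41 m

Setting FS = 1.00 in FS = [c + γz cos²β tanφ] / [γz sinβ cosβ] and solving for z:
z = c / [γ cosβ (FS·sinβ − cosβ·tanφ)]
  = 3.3 / [20.3·cos21.1°·(1.00·sin21.1° − cos21.1°·tan20.2°)]
  = 3.3 / [20.3·0.9330·(1.00·0.3600 − 0.9330·0.3679)]
  = 3.3 / 0.3170 = 10.411 m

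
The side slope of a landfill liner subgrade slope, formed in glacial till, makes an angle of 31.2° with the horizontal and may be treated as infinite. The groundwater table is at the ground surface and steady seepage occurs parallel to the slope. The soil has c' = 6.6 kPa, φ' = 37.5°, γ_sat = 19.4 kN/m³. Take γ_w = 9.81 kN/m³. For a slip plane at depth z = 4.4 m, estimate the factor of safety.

With seepage parallel to the slope and the water table at the surface, the effective normal stress on the slip plane uses the buoyant unit weight γ' = γ_sat − γ_w while the driving shear stress uses γ_sat:
FS = [c' + γ' z cos²β tanφ'] / [γ_sat z sinβ cosβ]
γ' = 19.4 − 9.81 = 9.59 kN/m³
Numerator = 6.6 + 9.59·4.4·cos²31.2°·tan37.5° = 6.6 + 9.59·4.4·0.7316·0.7673 = 30.289 kPa
Denominator = 19.4·4.4·sin31.2°·cos31.2° = 19.4·4.4·0.5180·0.8554 = 37.823 kPa
FS = 30.289 / 37.823 = 0.801

FS = 0.80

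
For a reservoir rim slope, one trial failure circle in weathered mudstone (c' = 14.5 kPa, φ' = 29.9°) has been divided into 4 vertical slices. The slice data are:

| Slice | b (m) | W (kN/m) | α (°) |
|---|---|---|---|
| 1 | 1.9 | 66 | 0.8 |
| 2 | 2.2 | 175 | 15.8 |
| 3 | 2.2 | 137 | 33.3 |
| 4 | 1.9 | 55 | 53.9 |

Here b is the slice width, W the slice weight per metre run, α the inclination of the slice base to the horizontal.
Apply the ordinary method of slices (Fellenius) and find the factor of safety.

FS = 2.17

Ordinary method of slices: FS = Σ[c'·Δl_i + (W_i cosα_i)·tanφ'] / Σ W_i sinα_i, with Δl_i = b_i / cosα_i.
Slice 1: Δl = 1.9/cos0.8° = 1.900 m; N'_1 = 66·cos0.8° = 66.0; c'Δl = 27.55; W sinα = 0.9
Slice 2: Δl = 2.2/cos15.8° = 2.286 m; N'_2 = 175·cos15.8° = 168.4; c'Δl = 33.15; W sinα = 47.6
Slice 3: Δl = 2.2/cos33.3° = 2.632 m; N'_3 = 137·cos33.3° = 114.5; c'Δl = 38.17; W sinα = 75.2
Slice 4: Δl = 1.9/cos53.9° = 3.225 m; N'_4 = 55·cos53.9° = 32.4; c'Δl = 46.76; W sinα = 44.4
Σc'Δl = 145.6 kN/m; ΣN' = 381.3 kN/m; ΣW sinα = 168.2 kN/m
Resisting = 145.6 + 381.3·tan29.9° = 145.6 + 219.3 = 364.9 kN/m
FS = 364.9 / 168.2 = 2.169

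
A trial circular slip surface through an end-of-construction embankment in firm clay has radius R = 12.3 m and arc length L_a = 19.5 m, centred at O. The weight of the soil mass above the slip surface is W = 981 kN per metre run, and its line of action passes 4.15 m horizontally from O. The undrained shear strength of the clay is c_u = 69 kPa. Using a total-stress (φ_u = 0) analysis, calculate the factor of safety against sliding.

FS = 4.07

Taking moments about the centre O, the resisting moment is provided by the undrained shear strength acting along the arc:
M_R = c_u·L_a·R = 69·19.50·12.3 = 16549.7 kN·m/m
M_D = W·d = 981·4.15 = 4071.2 kN·m/m
FS = M_R / M_D = 16549.7 / 4071.2 = 4.065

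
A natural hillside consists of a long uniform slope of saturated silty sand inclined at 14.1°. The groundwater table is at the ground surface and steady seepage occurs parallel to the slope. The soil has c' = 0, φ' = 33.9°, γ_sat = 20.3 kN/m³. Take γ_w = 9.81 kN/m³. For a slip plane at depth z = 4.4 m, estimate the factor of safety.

FS = 1.38

With seepage parallel to the slope and the water table at the surface, the effective normal stress on the slip plane uses the buoyant unit weight γ' = γ_sat − γ_w while the driving shear stress uses γ_sat:
FS = [c' + γ' z cos²β tanφ'] / [γ_sat z sinβ cosβ]
(For c' = 0 this reduces to FS = (γ'/γ_sat)·tanφ'/tanβ.)
γ' = 20.3 − 9.81 = 10.49 kN/m³
Numerator = 0.0 + 10.49·4.4·cos²14.1°·tan33.9° = 0.0 + 10.49·4.4·0.9407·0.6720 = 29.175 kPa
Denominator = 20.3·4.4·sin14.1°·cos14.1° = 20.3·4.4·0.2436·0.9699 = 21.104 kPa
FS = 29.175 / 21.104 = 1.382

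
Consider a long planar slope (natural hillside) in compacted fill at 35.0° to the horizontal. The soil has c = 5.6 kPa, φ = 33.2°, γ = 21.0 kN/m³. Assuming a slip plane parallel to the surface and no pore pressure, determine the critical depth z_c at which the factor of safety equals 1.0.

z_c = 8.67 m

Setting FS = 1.00 in FS = [c + γz cos²β tanφ] / [γz sinβ cosβ] and solving for z:
z = c / [γ cosβ (FS·sinβ − cosβ·tanφ)]
  = 5.6 / [21.0·cos35.0°·(1.00·sin35.0° − cos35.0°·tan33.2°)]
  = 5.6 / [21.0·0.8192·(1.00·0.5736 − 0.8192·0.6544)]
  = 5.6 / 0.6457 = 8.672 m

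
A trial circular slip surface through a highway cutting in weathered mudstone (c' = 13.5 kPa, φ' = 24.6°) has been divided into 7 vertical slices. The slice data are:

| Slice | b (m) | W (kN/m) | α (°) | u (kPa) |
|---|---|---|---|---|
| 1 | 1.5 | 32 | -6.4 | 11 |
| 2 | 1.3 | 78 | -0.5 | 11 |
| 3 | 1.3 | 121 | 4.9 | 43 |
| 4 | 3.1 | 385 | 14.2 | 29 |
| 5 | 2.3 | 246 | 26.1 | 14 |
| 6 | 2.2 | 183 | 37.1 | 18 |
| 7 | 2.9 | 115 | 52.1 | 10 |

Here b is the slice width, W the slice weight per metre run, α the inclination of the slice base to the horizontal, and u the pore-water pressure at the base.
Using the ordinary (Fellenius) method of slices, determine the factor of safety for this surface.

Ordinary method of slices: FS = Σ[c'·Δl_i + (W_i cosα_i − u_i·Δl_i)·tanφ'] / Σ W_i sinα_i, with Δl_i = b_i / cosα_i.
Slice 1: Δl = 1.5/cos(-6.4°) = 1.509 m; N'_1 = 32·cos(-6.4°) − 11·1.509 = 15.2; c'Δl = 20.38; W sinα = -3.6
Slice 2: Δl = 1.3/cos(-0.5°) = 1.300 m; N'_2 = 78·cos(-0.5°) − 11·1.300 = 63.7; c'Δl = 17.55; W sinα = -0.7
Slice 3: Δl = 1.3/cos4.9° = 1.305 m; N'_3 = 121·cos4.9° − 43·1.305 = 64.5; c'Δl = 17.61; W sinα = 10.3
Slice 4: Δl = 3.1/cos14.2° = 3.198 m; N'_4 = 385·cos14.2° − 29·3.198 = 280.5; c'Δl = 43.17; W sinα = 94.4
Slice 5: Δl = 2.3/cos26.1° = 2.561 m; N'_5 = 246·cos26.1° − 14·2.561 = 185.1; c'Δl = 34.58; W sinα = 108.2
Slice 6: Δl = 2.2/cos37.1° = 2.758 m; N'_6 = 183·cos37.1° − 18·2.758 = 96.3; c'Δl = 37.24; W sinα = 110.4
Slice 7: Δl = 2.9/cos52.1° = 4.721 m; N'_7 = 115·cos52.1° − 10·4.721 = 23.4; c'Δl = 63.73; W sinα = 90.7
Σc'Δl = 234.3 kN/m; ΣN' = 728.6 kN/m; ΣW sinα = 409.9 kN/m
Resisting = 234.3 + 728.6·tan24.6° = 234.3 + 333.6 = 567.9 kN/m
FS = 567.9 / 409.9 = 1.385

FS = 1.39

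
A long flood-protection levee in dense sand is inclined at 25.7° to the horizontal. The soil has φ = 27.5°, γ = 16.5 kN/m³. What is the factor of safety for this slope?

For a dry cohesionless infinite slope the factor of safety is FS = tanφ / tanβ.
FS = tan27.5° / tan25.7° = 0.5206 / 0.4813 = 1.082

FS = 1.08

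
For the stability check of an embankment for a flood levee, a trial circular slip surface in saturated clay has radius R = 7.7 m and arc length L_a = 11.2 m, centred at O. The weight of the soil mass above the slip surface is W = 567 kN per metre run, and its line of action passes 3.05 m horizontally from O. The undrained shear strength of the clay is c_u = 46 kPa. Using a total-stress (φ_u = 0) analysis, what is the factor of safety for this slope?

FS = 2.29

Taking moments about the centre O, the resisting moment is provided by the undrained shear strength acting along the arc:
M_R = c_u·L_a·R = 46·11.20·7.7 = 3967.0 kN·m/m
M_D = W·d = 567·3.05 = 1729.3 kN·m/m
FS = M_R / M_D = 3967.0 / 1729.3 = 2.294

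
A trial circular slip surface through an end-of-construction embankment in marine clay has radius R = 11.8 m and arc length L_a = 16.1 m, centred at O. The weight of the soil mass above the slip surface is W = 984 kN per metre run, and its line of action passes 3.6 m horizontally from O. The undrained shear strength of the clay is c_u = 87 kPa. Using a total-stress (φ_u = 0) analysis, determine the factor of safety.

Taking moments about the centre O, the resisting moment is provided by the undrained shear strength acting along the arc:
M_R = c_u·L_a·R = 87·16.10·11.8 = 16528.3 kN·m/m
M_D = W·d = 984·3.6 = 3542.4 kN·m/m
FS = M_R / M_D = 16528.3 / 3542.4 = 4.666

FS = 4.67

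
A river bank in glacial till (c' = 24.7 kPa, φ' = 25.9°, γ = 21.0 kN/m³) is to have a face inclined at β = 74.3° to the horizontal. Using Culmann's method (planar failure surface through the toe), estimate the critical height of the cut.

Culmann's analysis gives the critical failure plane at α_cr = (β + φ')/2 = (74.3 + 25.9)/2 = 50.1°, and the critical height
H_c = (4c'/γ) · sinβ cosφ' / [1 − cos(β − φ')]
    = (4·24.7/21.0) · sin74.3°·cos25.9° / [1 − cos(48.4°)]
    = 4.705 · 0.9627·0.8996 / [1 − 0.6639]
    = 4.705 · 0.8660 / 0.3361
    = 12.12 m

H_c = 12.12 m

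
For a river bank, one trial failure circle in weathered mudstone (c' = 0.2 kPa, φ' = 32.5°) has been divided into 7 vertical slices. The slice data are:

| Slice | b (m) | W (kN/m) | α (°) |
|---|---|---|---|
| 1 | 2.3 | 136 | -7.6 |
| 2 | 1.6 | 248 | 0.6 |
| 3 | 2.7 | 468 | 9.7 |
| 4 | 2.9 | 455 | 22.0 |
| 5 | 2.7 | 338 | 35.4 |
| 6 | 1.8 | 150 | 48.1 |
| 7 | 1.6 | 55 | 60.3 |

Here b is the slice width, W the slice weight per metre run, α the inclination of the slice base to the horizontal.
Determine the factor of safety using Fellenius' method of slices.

FS = 1.81

Ordinary method of slices: FS = Σ[c'·Δl_i + (W_i cosα_i)·tanφ'] / Σ W_i sinα_i, with Δl_i = b_i / cosα_i.
Slice 1: Δl = 2.3/cos(-7.6°) = 2.320 m; N'_1 = 136·cos(-7.6°) = 134.8; c'Δl = 0.46; W sinα = -18.0
Slice 2: Δl = 1.6/cos0.6° = 1.600 m; N'_2 = 248·cos0.6° = 248.0; c'Δl = 0.32; W sinα = 2.6
Slice 3: Δl = 2.7/cos9.7° = 2.739 m; N'_3 = 468·cos9.7° = 461.3; c'Δl = 0.55; W sinα = 78.9
Slice 4: Δl = 2.9/cos22.0° = 3.128 m; N'_4 = 455·cos22.0° = 421.9; c'Δl = 0.63; W sinα = 170.4
Slice 5: Δl = 2.7/cos35.4° = 3.312 m; N'_5 = 338·cos35.4° = 275.5; c'Δl = 0.66; W sinα = 195.8
Slice 6: Δl = 1.8/cos48.1° = 2.695 m; N'_6 = 150·cos48.1° = 100.2; c'Δl = 0.54; W sinα = 111.6
Slice 7: Δl = 1.6/cos60.3° = 3.229 m; N'_7 = 55·cos60.3° = 27.3; c'Δl = 0.65; W sinα = 47.8
Σc'Δl = 3.8 kN/m; ΣN' = 1668.9 kN/m; ΣW sinα = 589.1 kN/m
Resisting = 3.8 + 1668.9·tan32.5° = 3.8 + 1063.2 = 1067.0 kN/m
FS = 1067.0 / 589.1 = 1.811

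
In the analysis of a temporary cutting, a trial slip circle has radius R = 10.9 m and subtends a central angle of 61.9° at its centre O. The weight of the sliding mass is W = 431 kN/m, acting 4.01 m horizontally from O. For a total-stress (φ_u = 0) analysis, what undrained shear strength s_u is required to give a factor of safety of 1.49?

s_u = 20.1 kPa

FS = s_u·L_a·R / (W·d), so s_u = FS·W·d / (L_a·R).
Arc length L_a = R·θ = 10.9·(61.9°·π/180) = 10.9·1.0804 = 11.78 m
s_u = 1.49·431·4.01 / (11.78·10.9) = 2575.2 / 128.36 = 20.06 kPa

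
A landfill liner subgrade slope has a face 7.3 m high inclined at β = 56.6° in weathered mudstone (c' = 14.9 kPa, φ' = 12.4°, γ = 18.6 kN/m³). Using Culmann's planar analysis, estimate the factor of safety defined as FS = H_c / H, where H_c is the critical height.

FS = 1.26

H_c = (4c'/γ) · sinβ cosφ' / [1 − cos(β − φ')]
    = (4·14.9/18.6) · sin56.6°·cos12.4° / [1 − cos44.2°]
    = 3.204 · 0.8154 / 0.2831 = 9.23 m
FS = H_c / H = 9.23 / 7.3 = 1.264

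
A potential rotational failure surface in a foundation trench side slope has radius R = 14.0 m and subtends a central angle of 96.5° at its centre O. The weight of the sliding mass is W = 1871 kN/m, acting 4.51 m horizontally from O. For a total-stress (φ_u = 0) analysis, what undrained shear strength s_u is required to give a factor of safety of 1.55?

s_u = 39.6 kPa

FS = s_u·L_a·R / (W·d), so s_u = FS·W·d / (L_a·R).
Arc length L_a = R·θ = 14.0·(96.5°·π/180) = 14.0·1.6842 = 23.58 m
s_u = 1.55·1871·4.51 / (23.58·14.0) = 13079.2 / 330.11 = 39.62 kPa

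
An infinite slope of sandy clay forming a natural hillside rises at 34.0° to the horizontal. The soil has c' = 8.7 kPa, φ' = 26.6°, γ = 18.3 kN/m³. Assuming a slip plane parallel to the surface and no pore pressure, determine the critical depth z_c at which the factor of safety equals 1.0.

Setting FS = 1.00 in FS = [c' + γz cos²β tanφ'] / [γz sinβ cosβ] and solving for z:
z = c' / [γ cosβ (FS·sinβ − cosβ·tanφ')]
  = 8.7 / [18.3·cos34.0°·(1.00·sin34.0° − cos34.0°·tan26.6°)]
  = 8.7 / [18.3·0.8290·(1.00·0.5592 − 0.8290·0.5008)]
  = 8.7 / 2.1853 = 3.981 m

z_c = 3.98 m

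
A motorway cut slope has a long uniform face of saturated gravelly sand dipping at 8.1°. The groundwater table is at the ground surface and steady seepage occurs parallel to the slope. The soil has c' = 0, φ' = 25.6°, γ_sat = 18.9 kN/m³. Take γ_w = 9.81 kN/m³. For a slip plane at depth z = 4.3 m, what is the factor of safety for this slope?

FS = 1.62

With seepage parallel to the slope and the water table at the surface, the effective normal stress on the slip plane uses the buoyant unit weight γ' = γ_sat − γ_w while the driving shear stress uses γ_sat:
FS = [c' + γ' z cos²β tanφ'] / [γ_sat z sinβ cosβ]
(For c' = 0 this reduces to FS = (γ'/γ_sat)·tanφ'/tanβ.)
γ' = 18.9 − 9.81 = 9.09 kN/m³
Numerator = 0.0 + 9.09·4.3·cos²8.1°·tan25.6° = 0.0 + 9.09·4.3·0.9801·0.4791 = 18.356 kPa
Denominator = 18.9·4.3·sin8.1°·cos8.1° = 18.9·4.3·0.1409·0.9900 = 11.337 kPa
FS = 18.356 / 11.337 = 1.619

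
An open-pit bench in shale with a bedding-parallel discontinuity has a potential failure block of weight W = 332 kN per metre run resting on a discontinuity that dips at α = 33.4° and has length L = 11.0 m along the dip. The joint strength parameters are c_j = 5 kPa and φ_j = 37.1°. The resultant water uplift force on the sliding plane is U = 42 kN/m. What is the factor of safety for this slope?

FS = 1.27

Resolving the block weight along and normal to the plane and applying the Mohr–Coulomb strength on the joint:
N' = W cosα − U = 332·cos33.4° − 42 = 235.2 kN/m
Driving force T = W sinα = 332·sin33.4° = 182.8 kN/m
Resisting force R = c_j·L + N'·tanφ_j = 5·11.0 + 235.2·tan37.1° = 55.0 + 177.9 = 232.9 kN/m
FS = R / T = 232.9 / 182.8 = 1.274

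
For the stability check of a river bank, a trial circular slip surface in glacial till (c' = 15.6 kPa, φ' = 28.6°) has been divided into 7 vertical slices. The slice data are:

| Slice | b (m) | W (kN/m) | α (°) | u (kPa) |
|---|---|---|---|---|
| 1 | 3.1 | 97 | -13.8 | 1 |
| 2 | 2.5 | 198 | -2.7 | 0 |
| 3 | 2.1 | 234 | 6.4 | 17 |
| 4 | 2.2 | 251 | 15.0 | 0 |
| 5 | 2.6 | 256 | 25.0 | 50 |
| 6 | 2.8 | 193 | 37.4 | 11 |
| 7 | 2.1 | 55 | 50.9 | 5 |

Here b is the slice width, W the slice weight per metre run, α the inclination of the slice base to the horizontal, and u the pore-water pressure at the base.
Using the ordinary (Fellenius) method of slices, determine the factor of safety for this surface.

FS = 2.53

Ordinary method of slices: FS = Σ[c'·Δl_i + (W_i cosα_i − u_i·Δl_i)·tanφ'] / Σ W_i sinα_i, with Δl_i = b_i / cosα_i.
Slice 1: Δl = 3.1/cos(-13.8°) = 3.192 m; N'_1 = 97·cos(-13.8°) − 1·3.192 = 91.0; c'Δl = 49.80; W sinα = -23.1
Slice 2: Δl = 2.5/cos(-2.7°) = 2.503 m; N'_2 = 198·cos(-2.7°) − 0·2.503 = 197.8; c'Δl = 39.04; W sinα = -9.3
Slice 3: Δl = 2.1/cos6.4° = 2.113 m; N'_3 = 234·cos6.4° − 17·2.113 = 196.6; c'Δl = 32.97; W sinα = 26.1
Slice 4: Δl = 2.2/cos15.0° = 2.278 m; N'_4 = 251·cos15.0° − 0·2.278 = 242.4; c'Δl = 35.53; W sinα = 65.0
Slice 5: Δl = 2.6/cos25.0° = 2.869 m; N'_5 = 256·cos25.0° − 50·2.869 = 88.6; c'Δl = 44.75; W sinα = 108.2
Slice 6: Δl = 2.8/cos37.4° = 3.525 m; N'_6 = 193·cos37.4° − 11·3.525 = 114.6; c'Δl = 54.98; W sinα = 117.2
Slice 7: Δl = 2.1/cos50.9° = 3.330 m; N'_7 = 55·cos50.9° − 5·3.330 = 18.0; c'Δl = 51.94; W sinα = 42.7
Σc'Δl = 309.0 kN/m; ΣN' = 949.0 kN/m; ΣW sinα = 326.7 kN/m
Resisting = 309.0 + 949.0·tan28.6° = 309.0 + 517.4 = 826.4 kN/m
FS = 826.4 / 326.7 = 2.530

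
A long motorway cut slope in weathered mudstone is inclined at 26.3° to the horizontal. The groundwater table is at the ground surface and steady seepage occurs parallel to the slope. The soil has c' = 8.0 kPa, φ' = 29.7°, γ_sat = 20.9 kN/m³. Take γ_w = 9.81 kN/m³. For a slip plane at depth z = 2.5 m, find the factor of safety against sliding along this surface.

FS = 1.00

With seepage parallel to the slope and the water table at the surface, the effective normal stress on the slip plane uses the buoyant unit weight γ' = γ_sat − γ_w while the driving shear stress uses γ_sat:
FS = [c' + γ' z cos²β tanφ'] / [γ_sat z sinβ cosβ]
γ' = 20.9 − 9.81 = 11.09 kN/m³
Numerator = 8.0 + 11.09·2.5·cos²26.3°·tan29.7° = 8.0 + 11.09·2.5·0.8037·0.5704 = 20.710 kPa
Denominator = 20.9·2.5·sin26.3°·cos26.3° = 20.9·2.5·0.4431·0.8965 = 20.754 kPa
FS = 20.710 / 20.754 = 0.998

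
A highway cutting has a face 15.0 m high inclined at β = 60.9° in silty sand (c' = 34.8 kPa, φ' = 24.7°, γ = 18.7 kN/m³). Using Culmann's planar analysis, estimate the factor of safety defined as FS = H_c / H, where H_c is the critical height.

H_c = (4c'/γ) · sinβ cosφ' / [1 − cos(β − φ')]
    = (4·34.8/18.7) · sin60.9°·cos24.7° / [1 − cos36.2°]
    = 7.444 · 0.7938 / 0.1930 = 30.61 m
FS = H_c / H = 30.61 / 15.0 = 2.041

FS = 2.04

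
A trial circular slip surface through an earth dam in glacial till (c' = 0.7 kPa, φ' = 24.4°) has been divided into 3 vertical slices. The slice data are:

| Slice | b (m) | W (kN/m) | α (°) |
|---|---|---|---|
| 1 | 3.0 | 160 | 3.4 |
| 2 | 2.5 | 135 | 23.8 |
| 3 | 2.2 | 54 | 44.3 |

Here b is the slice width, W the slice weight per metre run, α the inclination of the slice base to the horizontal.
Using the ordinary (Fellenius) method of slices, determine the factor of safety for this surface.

FS = 1.50

Ordinary method of slices: FS = Σ[c'·Δl_i + (W_i cosα_i)·tanφ'] / Σ W_i sinα_i, with Δl_i = b_i / cosα_i.
Slice 1: Δl = 3.0/cos3.4° = 3.005 m; N'_1 = 160·cos3.4° = 159.7; c'Δl = 2.10; W sinα = 9.5
Slice 2: Δl = 2.5/cos23.8° = 2.732 m; N'_2 = 135·cos23.8° = 123.5; c'Δl = 1.91; W sinα = 54.5
Slice 3: Δl = 2.2/cos44.3° = 3.074 m; N'_3 = 54·cos44.3° = 38.6; c'Δl = 2.15; W sinα = 37.7
Σc'Δl = 6.2 kN/m; ΣN' = 321.9 kN/m; ΣW sinα = 101.7 kN/m
Resisting = 6.2 + 321.9·tan24.4° = 6.2 + 146.0 = 152.2 kN/m
FS = 152.2 / 101.7 = 1.497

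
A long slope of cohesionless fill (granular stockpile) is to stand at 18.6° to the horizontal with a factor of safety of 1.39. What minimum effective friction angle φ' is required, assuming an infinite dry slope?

φ' = 25.1°

FS = tanφ'/tanβ ⇒ tanφ' = FS · tanβ = 1.39 · tan18.6° = 0.4678
φ' = arctan(0.4678) = 25.07°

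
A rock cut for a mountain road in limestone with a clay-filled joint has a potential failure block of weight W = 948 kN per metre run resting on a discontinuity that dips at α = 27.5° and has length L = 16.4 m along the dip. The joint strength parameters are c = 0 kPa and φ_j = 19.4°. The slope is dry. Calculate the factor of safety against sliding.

Resolving the block weight along and normal to the plane and applying the Mohr–Coulomb strength on the joint:
N' = W cosα = 948·cos27.5° = 840.9 kN/m
Driving force T = W sinα = 948·sin27.5° = 437.7 kN/m
Resisting force R = c·L + N'·tanφ_j = 0·16.4 + 840.9·tan19.4° = 0.0 + 296.1 = 296.1 kN/m
FS = R / T = 296.1 / 437.7 = 0.676

FS = 0.68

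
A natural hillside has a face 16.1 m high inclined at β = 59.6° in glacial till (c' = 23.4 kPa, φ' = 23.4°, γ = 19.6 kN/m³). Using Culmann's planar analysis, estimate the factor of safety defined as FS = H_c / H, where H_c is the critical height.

FS = 1.22

H_c = (4c'/γ) · sinβ cosφ' / [1 − cos(β − φ')]
    = (4·23.4/19.6) · sin59.6°·cos23.4° / [1 − cos36.2°]
    = 4.776 · 0.7916 / 0.1930 = 19.58 m
FS = H_c / H = 19.58 / 16.1 = 1.216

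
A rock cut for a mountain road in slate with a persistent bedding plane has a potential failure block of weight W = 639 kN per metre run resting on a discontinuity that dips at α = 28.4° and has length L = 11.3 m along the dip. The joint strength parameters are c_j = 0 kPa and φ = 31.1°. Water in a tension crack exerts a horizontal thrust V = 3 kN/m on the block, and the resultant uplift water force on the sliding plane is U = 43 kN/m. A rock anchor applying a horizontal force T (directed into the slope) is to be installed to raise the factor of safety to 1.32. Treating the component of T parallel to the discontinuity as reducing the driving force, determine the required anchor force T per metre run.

Resolving forces along and normal to the sliding plane, with the horizontal anchor force T adding T·sinα to the effective normal force and T·cosα acting up the plane against the driving force:
FS = [c_jL + (W cosα − U − V sinα + T sinα) tanφ] / [W sinα + V cosα − T cosα]
Without the anchor: N' = 517.7 kN/m, driving T_d = 306.6 kN/m, resisting R = 0·11.3 + 517.7·tan31.1° = 312.3 kN/m, FS = 1.02.
Setting FS = 1.32 and solving for T:
1.32·(306.6 − T cos28.4°) = 312.3 + T sin28.4°·tan31.1°
T·(sin28.4°·tan31.1° + 1.32·cos28.4°) = 1.32·306.6 − 312.3
T·(0.4756·0.6032 + 1.32·0.8796) = 404.7 − 312.3 = 92.4
T·1.4481 = 92.4
T = 63.8 kN/m

T = 64 kN/m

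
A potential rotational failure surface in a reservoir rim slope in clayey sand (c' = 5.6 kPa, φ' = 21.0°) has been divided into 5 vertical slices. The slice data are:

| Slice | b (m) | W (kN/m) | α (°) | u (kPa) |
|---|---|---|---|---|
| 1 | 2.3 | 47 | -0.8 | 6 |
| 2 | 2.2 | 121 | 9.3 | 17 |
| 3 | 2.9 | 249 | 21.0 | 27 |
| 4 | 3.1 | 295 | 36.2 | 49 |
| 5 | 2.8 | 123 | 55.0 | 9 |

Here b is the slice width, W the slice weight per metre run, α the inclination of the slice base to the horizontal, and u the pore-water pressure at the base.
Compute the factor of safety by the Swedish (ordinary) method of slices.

FS = 0.58

Ordinary method of slices: FS = Σ[c'·Δl_i + (W_i cosα_i − u_i·Δl_i)·tanφ'] / Σ W_i sinα_i, with Δl_i = b_i / cosα_i.
Slice 1: Δl = 2.3/cos(-0.8°) = 2.300 m; N'_1 = 47·cos(-0.8°) − 6·2.300 = 33.2; c'Δl = 12.88; W sinα = -0.7
Slice 2: Δl = 2.2/cos9.3° = 2.229 m; N'_2 = 121·cos9.3° − 17·2.229 = 81.5; c'Δl = 12.48; W sinα = 19.6
Slice 3: Δl = 2.9/cos21.0° = 3.106 m; N'_3 = 249·cos21.0° − 27·3.106 = 148.6; c'Δl = 17.40; W sinα = 89.2
Slice 4: Δl = 3.1/cos36.2° = 3.842 m; N'_4 = 295·cos36.2° − 49·3.842 = 49.8; c'Δl = 21.51; W sinα = 174.2
Slice 5: Δl = 2.8/cos55.0° = 4.882 m; N'_5 = 123·cos55.0° − 9·4.882 = 26.6; c'Δl = 27.34; W sinα = 100.8
Σc'Δl = 91.6 kN/m; ΣN' = 339.7 kN/m; ΣW sinα = 383.1 kN/m
Resisting = 91.6 + 339.7·tan21.0° = 91.6 + 130.4 = 222.0 kN/m
FS = 222.0 / 383.1 = 0.580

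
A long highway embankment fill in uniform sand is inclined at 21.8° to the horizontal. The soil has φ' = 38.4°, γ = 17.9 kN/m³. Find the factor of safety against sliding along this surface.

For a dry cohesionless infinite slope the factor of safety is FS = tanφ' / tanβ.
FS = tan38.4° / tan21.8° = 0.7926 / 0.4000 = 1.982

FS = 1.98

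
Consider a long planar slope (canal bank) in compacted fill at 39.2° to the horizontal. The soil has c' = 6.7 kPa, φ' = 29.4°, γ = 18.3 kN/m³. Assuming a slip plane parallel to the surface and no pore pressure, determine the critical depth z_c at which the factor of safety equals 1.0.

Setting FS = 1.00 in FS = [c' + γz cos²β tanφ'] / [γz sinβ cosβ] and solving for z:
z = c' / [γ cosβ (FS·sinβ − cosβ·tanφ')]
  = 6.7 / [18.3·cos39.2°·(1.00·sin39.2° − cos39.2°·tan29.4°)]
  = 6.7 / [18.3·0.7749·(1.00·0.6320 − 0.7749·0.5635)]
  = 6.7 / 2.7706 = 2.418 m

z_c = 2.42 m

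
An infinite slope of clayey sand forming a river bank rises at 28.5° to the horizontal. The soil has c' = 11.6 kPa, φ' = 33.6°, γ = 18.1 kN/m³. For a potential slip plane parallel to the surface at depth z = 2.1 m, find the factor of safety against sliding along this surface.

For an infinite slope with a slip plane parallel to the surface (no pore pressure): FS = [c' + γz cos²β tanφ'] / [γz sinβ cosβ].
γz = 18.1·2.1 = 38.01 kN/m²
Numerator = 11.6 + 38.01·cos²28.5°·tan33.6° = 11.6 + 38.01·0.7723·0.6644 = 31.104 kPa
Denominator = 38.01·sin28.5°·cos28.5° = 38.01·0.4772·0.8788 = 15.939 kPa
FS = 31.104 / 15.939 = 1.951

FS = 1.95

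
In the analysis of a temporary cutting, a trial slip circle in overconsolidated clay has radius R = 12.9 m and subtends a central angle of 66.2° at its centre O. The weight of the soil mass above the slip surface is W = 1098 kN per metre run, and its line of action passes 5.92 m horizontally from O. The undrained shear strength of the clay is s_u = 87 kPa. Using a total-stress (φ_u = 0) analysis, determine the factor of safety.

FS = 2.57

Taking moments about the centre O, the resisting moment is provided by the undrained shear strength acting along the arc:
Arc length L_a = R·θ = 12.9·(66.2°·π/180) = 12.9·1.1554 = 14.90 m
M_R = s_u·L_a·R = 87·14.90·12.9 = 16727.6 kN·m/m
M_D = W·d = 1098·5.92 = 6500.2 kN·m/m
FS = M_R / M_D = 16727.6 / 6500.2 = 2.573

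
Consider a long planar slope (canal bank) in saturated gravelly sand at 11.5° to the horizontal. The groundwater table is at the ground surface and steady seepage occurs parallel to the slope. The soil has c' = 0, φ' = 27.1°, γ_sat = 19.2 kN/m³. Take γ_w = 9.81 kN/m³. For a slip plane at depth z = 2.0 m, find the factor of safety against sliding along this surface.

With seepage parallel to the slope and the water table at the surface, the effective normal stress on the slip plane uses the buoyant unit weight γ' = γ_sat − γ_w while the driving shear stress uses γ_sat:
FS = [c' + γ' z cos²β tanφ'] / [γ_sat z sinβ cosβ]
(For c' = 0 this reduces to FS = (γ'/γ_sat)·tanφ'/tanβ.)
γ' = 19.2 − 9.81 = 9.39 kN/m³
Numerator = 0.0 + 9.39·2.0·cos²11.5°·tan27.1° = 0.0 + 9.39·2.0·0.9603·0.5117 = 9.228 kPa
Denominator = 19.2·2.0·sin11.5°·cos11.5° = 19.2·2.0·0.1994·0.9799 = 7.502 kPa
FS = 9.228 / 7.502 = 1.230

FS = 1.23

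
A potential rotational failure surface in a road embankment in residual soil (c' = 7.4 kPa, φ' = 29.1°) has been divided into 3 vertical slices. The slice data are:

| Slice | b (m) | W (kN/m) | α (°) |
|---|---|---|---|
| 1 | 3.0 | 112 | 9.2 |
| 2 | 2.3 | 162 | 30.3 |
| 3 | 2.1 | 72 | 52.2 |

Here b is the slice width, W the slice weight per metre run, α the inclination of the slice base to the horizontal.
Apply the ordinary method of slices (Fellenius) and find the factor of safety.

FS = 1.48

Ordinary method of slices: FS = Σ[c'·Δl_i + (W_i cosα_i)·tanφ'] / Σ W_i sinα_i, with Δl_i = b_i / cosα_i.
Slice 1: Δl = 3.0/cos9.2° = 3.039 m; N'_1 = 112·cos9.2° = 110.6; c'Δl = 22.49; W sinα = 17.9
Slice 2: Δl = 2.3/cos30.3° = 2.664 m; N'_2 = 162·cos30.3° = 139.9; c'Δl = 19.71; W sinα = 81.7
Slice 3: Δl = 2.1/cos52.2° = 3.426 m; N'_3 = 72·cos52.2° = 44.1; c'Δl = 25.35; W sinα = 56.9
Σc'Δl = 67.6 kN/m; ΣN' = 294.6 kN/m; ΣW sinα = 156.5 kN/m
Resisting = 67.6 + 294.6·tan29.1° = 67.6 + 163.9 = 231.5 kN/m
FS = 231.5 / 156.5 = 1.479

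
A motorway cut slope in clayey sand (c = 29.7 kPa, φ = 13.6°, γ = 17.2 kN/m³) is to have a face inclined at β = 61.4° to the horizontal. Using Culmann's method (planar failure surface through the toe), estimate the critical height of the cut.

Culmann's analysis gives the critical failure plane at α_cr = (β + φ)/2 = (61.4 + 13.6)/2 = 37.5°, and the critical height
H_c = (4c/γ) · sinβ cosφ / [1 − cos(β − φ)]
    = (4·29.7/17.2) · sin61.4°·cos13.6° / [1 − cos(47.8°)]
    = 6.907 · 0.8780·0.9720 / [1 − 0.6717]
    = 6.907 · 0.8534 / 0.3283
    = 17.95 m

H_c = 17.95 m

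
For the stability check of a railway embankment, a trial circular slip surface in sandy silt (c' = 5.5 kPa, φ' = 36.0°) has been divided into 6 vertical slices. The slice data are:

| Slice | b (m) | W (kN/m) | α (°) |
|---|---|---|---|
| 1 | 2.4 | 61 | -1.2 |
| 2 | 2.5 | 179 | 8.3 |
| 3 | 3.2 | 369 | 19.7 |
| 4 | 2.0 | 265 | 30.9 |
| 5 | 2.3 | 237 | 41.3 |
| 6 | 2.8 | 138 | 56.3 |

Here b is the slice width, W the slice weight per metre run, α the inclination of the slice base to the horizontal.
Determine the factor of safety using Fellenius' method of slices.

FS = 1.58

Ordinary method of slices: FS = Σ[c'·Δl_i + (W_i cosα_i)·tanφ'] / Σ W_i sinα_i, with Δl_i = b_i / cosα_i.
Slice 1: Δl = 2.4/cos(-1.2°) = 2.401 m; N'_1 = 61·cos(-1.2°) = 61.0; c'Δl = 13.20; W sinα = -1.3
Slice 2: Δl = 2.5/cos8.3° = 2.526 m; N'_2 = 179·cos8.3° = 177.1; c'Δl = 13.90; W sinα = 25.8
Slice 3: Δl = 3.2/cos19.7° = 3.399 m; N'_3 = 369·cos19.7° = 347.4; c'Δl = 18.69; W sinα = 124.4
Slice 4: Δl = 2.0/cos30.9° = 2.331 m; N'_4 = 265·cos30.9° = 227.4; c'Δl = 12.82; W sinα = 136.1
Slice 5: Δl = 2.3/cos41.3° = 3.062 m; N'_5 = 237·cos41.3° = 178.0; c'Δl = 16.84; W sinα = 156.4
Slice 6: Δl = 2.8/cos56.3° = 5.046 m; N'_6 = 138·cos56.3° = 76.6; c'Δl = 27.76; W sinα = 114.8
Σc'Δl = 103.2 kN/m; ΣN' = 1067.5 kN/m; ΣW sinα = 556.3 kN/m
Resisting = 103.2 + 1067.5·tan36.0° = 103.2 + 775.6 = 878.8 kN/m
FS = 878.8 / 556.3 = 1.580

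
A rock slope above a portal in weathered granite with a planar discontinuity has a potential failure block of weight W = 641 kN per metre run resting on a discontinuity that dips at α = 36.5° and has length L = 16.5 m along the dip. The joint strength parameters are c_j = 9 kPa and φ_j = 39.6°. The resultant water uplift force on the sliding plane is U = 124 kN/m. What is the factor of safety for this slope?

FS = 1.24

Resolving the block weight along and normal to the plane and applying the Mohr–Coulomb strength on the joint:
N' = W cosα − U = 641·cos36.5° − 124 = 391.3 kN/m
Driving force T = W sinα = 641·sin36.5° = 381.3 kN/m
Resisting force R = c_j·L + N'·tanφ_j = 9·16.5 + 391.3·tan39.6° = 148.5 + 323.7 = 472.2 kN/m
FS = R / T = 472.2 / 381.3 = 1.238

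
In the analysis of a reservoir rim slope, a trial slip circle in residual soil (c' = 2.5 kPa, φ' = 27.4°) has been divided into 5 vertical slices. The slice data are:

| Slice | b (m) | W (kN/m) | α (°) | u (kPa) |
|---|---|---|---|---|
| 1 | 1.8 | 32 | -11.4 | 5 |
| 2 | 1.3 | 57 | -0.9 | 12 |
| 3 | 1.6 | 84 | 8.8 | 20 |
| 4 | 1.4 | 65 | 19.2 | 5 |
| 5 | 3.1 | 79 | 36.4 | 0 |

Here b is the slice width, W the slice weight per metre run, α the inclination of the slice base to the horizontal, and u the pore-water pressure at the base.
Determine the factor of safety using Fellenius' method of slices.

FS = 1.97

Ordinary method of slices: FS = Σ[c'·Δl_i + (W_i cosα_i − u_i·Δl_i)·tanφ'] / Σ W_i sinα_i, with Δl_i = b_i / cosα_i.
Slice 1: Δl = 1.8/cos(-11.4°) = 1.836 m; N'_1 = 32·cos(-11.4°) − 5·1.836 = 22.2; c'Δl = 4.59; W sinα = -6.3
Slice 2: Δl = 1.3/cos(-0.9°) = 1.300 m; N'_2 = 57·cos(-0.9°) − 12·1.300 = 41.4; c'Δl = 3.25; W sinα = -0.9
Slice 3: Δl = 1.6/cos8.8° = 1.619 m; N'_3 = 84·cos8.8° − 20·1.619 = 50.6; c'Δl = 4.05; W sinα = 12.9
Slice 4: Δl = 1.4/cos19.2° = 1.482 m; N'_4 = 65·cos19.2° − 5·1.482 = 54.0; c'Δl = 3.71; W sinα = 21.4
Slice 5: Δl = 3.1/cos36.4° = 3.851 m; N'_5 = 79·cos36.4° − 0·3.851 = 63.6; c'Δl = 9.63; W sinα = 46.9
Σc'Δl = 25.2 kN/m; ΣN' = 231.8 kN/m; ΣW sinα = 73.9 kN/m
Resisting = 25.2 + 231.8·tan27.4° = 25.2 + 120.1 = 145.4 kN/m
FS = 145.4 / 73.9 = 1.967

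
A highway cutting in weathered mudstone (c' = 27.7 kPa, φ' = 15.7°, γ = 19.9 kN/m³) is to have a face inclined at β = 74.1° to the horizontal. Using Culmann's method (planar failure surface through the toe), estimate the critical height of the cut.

Culmann's analysis gives the critical failure plane at α_cr = (β + φ')/2 = (74.1 + 15.7)/2 = 44.9°, and the critical height
H_c = (4c'/γ) · sinβ cosφ' / [1 − cos(β − φ')]
    = (4·27.7/19.9) · sin74.1°·cos15.7° / [1 − cos(58.4°)]
    = 5.568 · 0.9617·0.9627 / [1 − 0.5240]
    = 5.568 · 0.9259 / 0.4760
    = 10.83 m

H_c = 10.83 m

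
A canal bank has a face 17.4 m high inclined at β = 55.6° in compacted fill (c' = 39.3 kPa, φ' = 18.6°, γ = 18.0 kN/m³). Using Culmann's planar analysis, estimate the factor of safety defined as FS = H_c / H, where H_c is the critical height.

H_c = (4c'/γ) · sinβ cosφ' / [1 − cos(β − φ')]
    = (4·39.3/18.0) · sin55.6°·cos18.6° / [1 − cos37.0°]
    = 8.733 · 0.7820 / 0.2014 = 33.92 m
FS = H_c / H = 33.92 / 17.4 = 1.949

FS = 1.95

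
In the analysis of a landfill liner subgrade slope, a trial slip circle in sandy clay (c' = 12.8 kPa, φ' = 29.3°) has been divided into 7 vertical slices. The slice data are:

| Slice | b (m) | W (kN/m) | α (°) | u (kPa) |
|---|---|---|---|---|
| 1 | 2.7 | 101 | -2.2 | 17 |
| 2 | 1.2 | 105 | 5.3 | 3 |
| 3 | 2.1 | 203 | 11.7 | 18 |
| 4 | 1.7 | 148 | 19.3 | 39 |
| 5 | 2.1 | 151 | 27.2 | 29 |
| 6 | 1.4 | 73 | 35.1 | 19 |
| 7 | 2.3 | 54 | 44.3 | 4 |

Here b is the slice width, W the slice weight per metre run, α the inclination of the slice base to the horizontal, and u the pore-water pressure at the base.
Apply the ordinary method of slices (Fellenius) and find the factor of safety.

Ordinary method of slices: FS = Σ[c'·Δl_i + (W_i cosα_i − u_i·Δl_i)·tanφ'] / Σ W_i sinα_i, with Δl_i = b_i / cosα_i.
Slice 1: Δl = 2.7/cos(-2.2°) = 2.702 m; N'_1 = 101·cos(-2.2°) − 17·2.702 = 55.0; c'Δl = 34.59; W sinα = -3.9
Slice 2: Δl = 1.2/cos5.3° = 1.205 m; N'_2 = 105·cos5.3° − 3·1.205 = 100.9; c'Δl = 15.43; W sinα = 9.7
Slice 3: Δl = 2.1/cos11.7° = 2.145 m; N'_3 = 203·cos11.7° − 18·2.145 = 160.2; c'Δl = 27.45; W sinα = 41.2
Slice 4: Δl = 1.7/cos19.3° = 1.801 m; N'_4 = 148·cos19.3° − 39·1.801 = 69.4; c'Δl = 23.06; W sinα = 48.9
Slice 5: Δl = 2.1/cos27.2° = 2.361 m; N'_5 = 151·cos27.2° − 29·2.361 = 65.8; c'Δl = 30.22; W sinα = 69.0
Slice 6: Δl = 1.4/cos35.1° = 1.711 m; N'_6 = 73·cos35.1° − 19·1.711 = 27.2; c'Δl = 21.90; W sinα = 42.0
Slice 7: Δl = 2.3/cos44.3° = 3.214 m; N'_7 = 54·cos44.3° − 4·3.214 = 25.8; c'Δl = 41.13; W sinα = 37.7
Σc'Δl = 193.8 kN/m; ΣN' = 504.4 kN/m; ΣW sinα = 244.6 kN/m
Resisting = 193.8 + 504.4·tan29.3° = 193.8 + 283.0 = 476.8 kN/m
FS = 476.8 / 244.6 = 1.949

FS = 1.95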